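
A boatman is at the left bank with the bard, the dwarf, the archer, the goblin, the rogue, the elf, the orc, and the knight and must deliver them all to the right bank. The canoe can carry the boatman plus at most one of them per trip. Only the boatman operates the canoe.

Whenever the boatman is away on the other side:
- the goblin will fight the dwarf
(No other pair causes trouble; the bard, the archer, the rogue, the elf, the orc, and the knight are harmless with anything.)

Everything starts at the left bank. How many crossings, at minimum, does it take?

Counting alone: the boatman can take at most 1 across per trip to the right bank, so moving all 8 needs at least 8 loaded trips out, with a return between consecutive ones — at least 15 crossings.
The plan below uses exactly 15 crossings, so it is optimal:
1. Boatman goes to the right bank with the dwarf.
2. Boatman goes back to the left bank alone.
3. Boatman goes to the right bank with the bard.
4. Boatman goes back to the left bank alone.
5. Boatman goes to the right bank with the archer.
6. Boatman goes back to the left bank alone.
7. Boatman goes to the right bank with the rogue.
8. Boatman goes back to the left bank alone.
9. Boatman goes to the right bank with the elf.
10. Boatman goes back to the left bank alone.
11. Boatman goes to the right bank with the orc.
12. Boatman goes back to the left bank alone.
13. Boatman goes to the right bank with the knight.
14. Boatman goes back to the left bank alone.
15. Boatman goes to the right bank with the goblin.

15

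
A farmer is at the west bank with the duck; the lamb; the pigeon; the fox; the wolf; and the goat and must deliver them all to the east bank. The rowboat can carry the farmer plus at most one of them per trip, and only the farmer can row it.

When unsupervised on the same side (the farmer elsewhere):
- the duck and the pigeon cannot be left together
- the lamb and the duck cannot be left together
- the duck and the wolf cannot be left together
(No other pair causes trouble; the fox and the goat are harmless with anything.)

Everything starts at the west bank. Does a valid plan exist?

No

Following every safe sequence of crossings from the start, the most of the 6 that can be at the east bank as the rowboat arrives there on crossings 1, 3, 5, 7 is 1, 2, 3, 4 respectively; the best ever achieved is 4 of 6.
From crossing 9 on, no configuration arises that was not already reachable earlier: only 36 distinct safe configurations (who is on which side, and where the rowboat is) can ever be reached, none of them has everyone across, and every continuation just revisits them. So no valid plan exists.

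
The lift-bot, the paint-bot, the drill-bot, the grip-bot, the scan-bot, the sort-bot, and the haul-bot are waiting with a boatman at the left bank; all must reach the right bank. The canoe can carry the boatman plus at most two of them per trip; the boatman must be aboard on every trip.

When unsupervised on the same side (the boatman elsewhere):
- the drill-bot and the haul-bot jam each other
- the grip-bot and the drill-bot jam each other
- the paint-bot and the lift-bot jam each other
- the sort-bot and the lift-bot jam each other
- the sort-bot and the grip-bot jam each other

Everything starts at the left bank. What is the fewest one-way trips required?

impossible

Whatever the first load, the items left behind include a forbidden pair without the boatman. No opening move is safe, so no plan exists.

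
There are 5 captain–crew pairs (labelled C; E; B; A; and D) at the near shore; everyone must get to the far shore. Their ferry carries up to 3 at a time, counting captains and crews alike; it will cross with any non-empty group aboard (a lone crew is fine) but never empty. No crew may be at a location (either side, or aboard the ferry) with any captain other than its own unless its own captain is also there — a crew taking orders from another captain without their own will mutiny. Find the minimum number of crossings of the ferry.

Counting alone: each trip to the far shore takes at most 3 across and each return brings at least 1 back, so after t trips out (and t−1 returns) at most 3t − (t−1) of the 10 are across; that first reaches 10 at t = 5, so at least 9 crossings are needed.
The safety rule pushes this higher. Following every safe sequence of crossings, the most of the 10 that can be at the far shore as the ferry arrives there on crossing 9 is 9 — never all 10.
So no plan with fewer than 11 crossings exists, and this one achieves 11:
1. captain C and crew C cross → the far shore.
2. captain C crosses ← the near shore.
3. crew A, crew B, and crew E cross → the far shore.
4. crew C crosses ← the near shore.
5. captain A, captain B, and captain E cross → the far shore.
6. captain E and crew E cross ← the near shore.
7. captain C, captain D, and captain E cross → the far shore.
8. crew B crosses ← the near shore.
9. crew C and crew E cross → the far shore.
10. crew C crosses ← the near shore.
11. crew B, crew C, and crew D cross → the far shore.

11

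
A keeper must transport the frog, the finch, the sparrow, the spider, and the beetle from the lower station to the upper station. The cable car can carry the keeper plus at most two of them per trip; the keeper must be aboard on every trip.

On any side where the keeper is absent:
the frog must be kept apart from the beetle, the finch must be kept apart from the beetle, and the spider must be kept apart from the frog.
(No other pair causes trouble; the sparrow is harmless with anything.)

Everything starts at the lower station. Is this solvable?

1. Keeper goes to the upper station with the finch and the frog.
2. Keeper goes back to the lower station alone.
3. Keeper goes to the upper station with the sparrow.
4. Keeper goes back to the lower station alone.
5. Keeper goes to the upper station with the beetle and the spider.

Yes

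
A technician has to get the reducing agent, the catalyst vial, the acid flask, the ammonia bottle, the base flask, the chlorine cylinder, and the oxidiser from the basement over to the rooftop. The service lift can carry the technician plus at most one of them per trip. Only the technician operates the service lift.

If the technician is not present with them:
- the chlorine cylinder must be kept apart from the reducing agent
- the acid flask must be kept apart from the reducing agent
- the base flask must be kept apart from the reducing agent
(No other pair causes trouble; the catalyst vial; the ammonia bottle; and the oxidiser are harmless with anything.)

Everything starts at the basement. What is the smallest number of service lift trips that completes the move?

Following every safe sequence of crossings from the start, the most of the 7 that can be at the rooftop as the service lift arrives there on crossings 1, 3, 5, 7, 9 is 1, 2, 3, 4, 5 respectively; the best ever achieved is 5 of 7.
From crossing 11 on, no configuration arises that was not already reachable earlier: only 72 distinct safe configurations (who is on which side, and where the service lift is) can ever be reached, none of them has everyone across, and every continuation just revisits them. So no valid plan exists.

impossible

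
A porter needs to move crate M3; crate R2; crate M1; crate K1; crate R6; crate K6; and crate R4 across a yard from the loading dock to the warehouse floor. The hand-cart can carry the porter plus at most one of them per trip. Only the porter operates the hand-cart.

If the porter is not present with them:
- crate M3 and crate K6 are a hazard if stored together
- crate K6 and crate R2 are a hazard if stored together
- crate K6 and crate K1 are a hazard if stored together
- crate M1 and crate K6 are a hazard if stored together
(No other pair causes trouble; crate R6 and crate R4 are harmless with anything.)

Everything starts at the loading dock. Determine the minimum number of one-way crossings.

Following every safe sequence of crossings from the start, the most of the 7 that can be at the warehouse floor as the hand-cart arrives there on crossings 1, 3, 5, 7 is 1, 2, 3, 4 respectively; the best ever achieved is 4 of 7.
From crossing 9 on, no configuration arises that was not already reachable earlier: only 44 distinct safe configurations (who is on which side, and where the hand-cart is) can ever be reached, none of them has everyone across, and every continuation just revisits them. So no valid plan exists.

impossible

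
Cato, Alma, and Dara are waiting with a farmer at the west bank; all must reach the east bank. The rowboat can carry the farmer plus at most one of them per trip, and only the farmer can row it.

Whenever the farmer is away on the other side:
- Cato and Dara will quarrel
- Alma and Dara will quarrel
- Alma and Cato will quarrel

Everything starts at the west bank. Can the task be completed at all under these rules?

Whatever the first load, the items left behind include a forbidden pair without the farmer. No opening move is safe, so no plan exists.

No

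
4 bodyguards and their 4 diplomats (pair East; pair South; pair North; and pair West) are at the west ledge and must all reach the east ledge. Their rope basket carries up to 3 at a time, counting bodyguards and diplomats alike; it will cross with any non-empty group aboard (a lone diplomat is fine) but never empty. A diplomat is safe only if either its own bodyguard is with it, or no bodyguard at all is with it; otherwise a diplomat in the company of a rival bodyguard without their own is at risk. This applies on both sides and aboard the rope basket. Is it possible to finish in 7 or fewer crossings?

Counting alone: each trip to the east ledge takes at most 3 across and each return brings at least 1 back, so after t trips out (and t−1 returns) at most 3t − (t−1) of the 8 are across; that first reaches 8 at t = 4, so at least 7 crossings are needed.
The safety rule pushes this higher. Following every safe sequence of crossings, the most of the 8 that can be at the east ledge as the rope basket arrives there on crossing 7 is 7 — never all 8.
So the move cannot be finished within 7 crossings. (The shortest complete plan takes 9:)
1. bodyguard East and diplomat East cross → the east ledge.
2. bodyguard East crosses ← the west ledge.
3. bodyguard East, bodyguard South, and diplomat South cross → the east ledge.
4. bodyguard East and diplomat East cross ← the west ledge.
5. bodyguard East, bodyguard North, and bodyguard West cross → the east ledge.
6. diplomat South crosses ← the west ledge.
7. diplomat East and diplomat South cross → the east ledge.
8. diplomat East crosses ← the west ledge.
9. diplomat East, diplomat North, and diplomat West cross → the east ledge.

No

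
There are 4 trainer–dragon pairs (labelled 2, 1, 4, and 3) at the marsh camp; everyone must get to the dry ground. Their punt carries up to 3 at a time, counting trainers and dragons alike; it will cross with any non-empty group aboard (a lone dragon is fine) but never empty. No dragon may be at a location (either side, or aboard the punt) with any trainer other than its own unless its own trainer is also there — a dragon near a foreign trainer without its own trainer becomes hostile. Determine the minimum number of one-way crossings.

Counting alone: each trip to the dry ground takes at most 3 across and each return brings at least 1 back, so after t trips out (and t−1 returns) at most 3t − (t−1) of the 8 are across; that first reaches 8 at t = 4, so at least 7 crossings are needed.
The safety rule pushes this higher. Following every safe sequence of crossings, the most of the 8 that can be at the dry ground as the punt arrives there on crossing 7 is 7 — never all 8.
So no plan with fewer than 9 crossings exists, and this one achieves 9:
1. dragon 2 and trainer 2 cross → the dry ground.
2. trainer 2 crosses ← the marsh camp.
3. dragon 1, trainer 1, and trainer 2 cross → the dry ground.
4. dragon 2 and trainer 2 cross ← the marsh camp.
5. trainer 2, trainer 3, and trainer 4 cross → the dry ground.
6. dragon 1 crosses ← the marsh camp.
7. dragon 1 and dragon 2 cross → the dry ground.
8. dragon 2 crosses ← the marsh camp.
9. dragon 2, dragon 3, and dragon 4 cross → the dry ground.

9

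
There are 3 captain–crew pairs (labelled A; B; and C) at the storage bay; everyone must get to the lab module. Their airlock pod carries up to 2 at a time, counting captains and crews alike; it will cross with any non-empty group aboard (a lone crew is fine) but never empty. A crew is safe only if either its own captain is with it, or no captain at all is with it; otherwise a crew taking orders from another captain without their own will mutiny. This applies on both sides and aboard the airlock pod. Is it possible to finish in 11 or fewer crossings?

Yes

Yes — this plan uses 11 crossings (≤ 11):
1. captain A and crew A cross → the lab module.
2. captain A crosses ← the storage bay.
3. crew B and crew C cross → the lab module.
4. crew A crosses ← the storage bay.
5. captain B and captain C cross → the lab module.
6. captain B and crew B cross ← the storage bay.
7. captain A and captain B cross → the lab module.
8. crew C crosses ← the storage bay.
9. crew A and crew B cross → the lab module.
10. captain C crosses ← the storage bay.
11. captain C and crew C cross → the lab module.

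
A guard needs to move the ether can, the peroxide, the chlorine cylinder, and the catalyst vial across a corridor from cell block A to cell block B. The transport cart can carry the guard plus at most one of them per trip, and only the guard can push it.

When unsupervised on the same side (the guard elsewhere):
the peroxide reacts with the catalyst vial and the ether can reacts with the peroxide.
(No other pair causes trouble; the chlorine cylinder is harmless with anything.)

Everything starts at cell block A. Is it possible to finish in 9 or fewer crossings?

Yes

Yes — this plan uses 9 crossings (≤ 9):
1. Guard goes to cell block B with the peroxide.  [cell block A: the catalyst vial, the chlorine cylinder, the ether can | cell block B: the peroxide]
2. Guard goes back to cell block A alone.  [cell block A: the catalyst vial, the chlorine cylinder, the ether can | cell block B: the peroxide]
3. Guard goes to cell block B with the ether can.  [cell block A: the catalyst vial, the chlorine cylinder | cell block B: the ether can, the peroxide]
4. Guard goes back to cell block A with the peroxide.  [cell block A: the catalyst vial, the chlorine cylinder, the peroxide | cell block B: the ether can]
5. Guard goes to cell block B with the catalyst vial.  [cell block A: the chlorine cylinder, the peroxide | cell block B: the catalyst vial, the ether can]
6. Guard goes back to cell block A alone.  [cell block A: the chlorine cylinder, the peroxide | cell block B: the catalyst vial, the ether can]
7. Guard goes to cell block B with the chlorine cylinder.  [cell block A: the peroxide | cell block B: the catalyst vial, the chlorine cylinder, the ether can]
8. Guard goes back to cell block A alone.  [cell block A: the peroxide | cell block B: the catalyst vial, the chlorine cylinder, the ether can]
9. Guard goes to cell block B with the peroxide.  [cell block A: — | cell block B: the catalyst vial, the chlorine cylinder, the ether can, the peroxide]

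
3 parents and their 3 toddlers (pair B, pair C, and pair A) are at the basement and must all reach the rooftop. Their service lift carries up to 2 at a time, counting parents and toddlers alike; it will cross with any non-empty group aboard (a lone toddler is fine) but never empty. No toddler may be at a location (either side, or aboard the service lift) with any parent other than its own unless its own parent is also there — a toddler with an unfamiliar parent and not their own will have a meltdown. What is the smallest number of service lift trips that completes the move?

11

Counting alone: each trip to the rooftop takes at most 2 across and each return brings at least 1 back, so after t trips out (and t−1 returns) at most 2t − (t−1) of the 6 are across; that first reaches 6 at t = 5, so at least 9 crossings are needed.
The safety rule pushes this higher. Following every safe sequence of crossings, the most of the 6 that can be at the rooftop as the service lift arrives there on crossing 9 is 5 — never all 6.
So no plan with fewer than 11 crossings exists, and this one achieves 11:
1. parent B and toddler B cross → the rooftop.
2. parent B crosses ← the basement.
3. toddler A and toddler C cross → the rooftop.
4. toddler B crosses ← the basement.
5. parent A and parent C cross → the rooftop.
6. parent C and toddler C cross ← the basement.
7. parent B and parent C cross → the rooftop.
8. toddler A crosses ← the basement.
9. toddler B and toddler C cross → the rooftop.
10. parent A crosses ← the basement.
11. parent A and toddler A cross → the rooftop.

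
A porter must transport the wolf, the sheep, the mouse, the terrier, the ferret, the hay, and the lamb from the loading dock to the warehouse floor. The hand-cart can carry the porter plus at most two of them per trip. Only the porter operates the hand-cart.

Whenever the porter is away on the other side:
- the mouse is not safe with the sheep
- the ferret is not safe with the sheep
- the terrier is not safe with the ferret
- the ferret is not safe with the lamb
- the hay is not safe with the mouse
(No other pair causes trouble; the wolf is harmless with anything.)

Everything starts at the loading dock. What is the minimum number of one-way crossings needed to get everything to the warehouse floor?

9

Counting alone: the porter can take at most 2 across per trip to the warehouse floor, so moving all 7 needs at least 4 loaded trips out, with a return between consecutive ones — at least 7 crossings.
The safety rule pushes this higher. Following every safe sequence of crossings, the most of the 7 that can be at the warehouse floor as the hand-cart arrives there on crossing 7 is 6 — never all 7.
So no plan with fewer than 9 crossings exists, and this one achieves 9:
1. Porter goes to the warehouse floor with the ferret and the mouse.  [the loading dock: the hay, the lamb, the sheep, the terrier, the wolf | the warehouse floor: the ferret, the mouse]
2. Porter goes back to the loading dock alone.  [the loading dock: the hay, the lamb, the sheep, the terrier, the wolf | the warehouse floor: the ferret, the mouse]
3. Porter goes to the warehouse floor with the wolf.  [the loading dock: the hay, the lamb, the sheep, the terrier | the warehouse floor: the ferret, the mouse, the wolf]
4. Porter goes back to the loading dock alone.  [the loading dock: the hay, the lamb, the sheep, the terrier | the warehouse floor: the ferret, the mouse, the wolf]
5. Porter goes to the warehouse floor with the sheep and the terrier.  [the loading dock: the hay, the lamb | the warehouse floor: the ferret, the mouse, the sheep, the terrier, the wolf]
6. Porter goes back to the loading dock with the ferret and the mouse.  [the loading dock: the ferret, the hay, the lamb, the mouse | the warehouse floor: the sheep, the terrier, the wolf]
7. Porter goes to the warehouse floor with the hay and the lamb.  [the loading dock: the ferret, the mouse | the warehouse floor: the hay, the lamb, the sheep, the terrier, the wolf]
8. Porter goes back to the loading dock alone.  [the loading dock: the ferret, the mouse | the warehouse floor: the hay, the lamb, the sheep, the terrier, the wolf]
9. Porter goes to the warehouse floor with the ferret and the mouse.  [the loading dock: — | the warehouse floor: the ferret, the hay, the lamb, the mouse, the sheep, the terrier, the wolf]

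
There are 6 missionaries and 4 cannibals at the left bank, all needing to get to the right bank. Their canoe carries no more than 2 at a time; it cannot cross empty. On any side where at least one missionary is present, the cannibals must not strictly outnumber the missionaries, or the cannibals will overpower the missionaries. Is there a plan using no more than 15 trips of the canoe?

No

Counting alone: each trip to the right bank takes at most 2 across and each return brings at least 1 back, so after t trips out (and t−1 returns) at most 2t − (t−1) of the 10 are across; that first reaches 10 at t = 9, so at least 17 crossings are needed.
Since 15 < 17, 15 crossings cannot be enough. (The shortest complete plan in fact takes 17:)
1. 2 cannibals → the right bank.  (the left bank: 6M 2C; the right bank: 0M 2C)
2. 1 cannibal ← the left bank.  (the left bank: 6M 3C; the right bank: 0M 1C)
3. 2 cannibals → the right bank.  (the left bank: 6M 1C; the right bank: 0M 3C)
4. 1 cannibal ← the left bank.  (the left bank: 6M 2C; the right bank: 0M 2C)
5. 2 missionaries → the right bank.  (the left bank: 4M 2C; the right bank: 2M 2C)
6. 1 cannibal ← the left bank.  (the left bank: 4M 3C; the right bank: 2M 1C)
7. 1 missionary and 1 cannibal → the right bank.  (the left bank: 3M 2C; the right bank: 3M 2C)
8. 1 cannibal ← the left bank.  (the left bank: 3M 3C; the right bank: 3M 1C)
9. 2 cannibals → the right bank.  (the left bank: 3M 1C; the right bank: 3M 3C)
10. 1 cannibal ← the left bank.  (the left bank: 3M 2C; the right bank: 3M 2C)
11. 1 missionary and 1 cannibal → the right bank.  (the left bank: 2M 1C; the right bank: 4M 3C)
12. 1 cannibal ← the left bank.  (the left bank: 2M 2C; the right bank: 4M 2C)
13. 2 cannibals → the right bank.  (the left bank: 2M 0C; the right bank: 4M 4C)
14. 1 cannibal ← the left bank.  (the left bank: 2M 1C; the right bank: 4M 3C)
15. 1 missionary and 1 cannibal → the right bank.  (the left bank: 1M 0C; the right bank: 5M 4C)
16. 1 cannibal ← the left bank.  (the left bank: 1M 1C; the right bank: 5M 3C)
17. 1 missionary and 1 cannibal → the right bank.  (the left bank: 0M 0C; the right bank: 6M 4C)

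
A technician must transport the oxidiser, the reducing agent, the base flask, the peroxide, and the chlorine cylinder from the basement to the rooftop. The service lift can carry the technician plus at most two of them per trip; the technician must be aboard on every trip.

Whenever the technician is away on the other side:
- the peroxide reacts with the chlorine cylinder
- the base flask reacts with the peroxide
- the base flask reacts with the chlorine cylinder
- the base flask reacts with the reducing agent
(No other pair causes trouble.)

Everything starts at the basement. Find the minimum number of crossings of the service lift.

Counting alone: the technician can take at most 2 across per trip to the rooftop, so moving all 5 needs at least 3 loaded trips out, with a return between consecutive ones — at least 5 crossings.
The safety rule pushes this higher. Following every safe sequence of crossings, the most of the 5 that can be at the rooftop as the service lift arrives there on crossing 5 is 4 — never all 5.
So no plan with fewer than 7 crossings exists, and this one achieves 7:
1. Technician goes to the rooftop with the base flask and the peroxide.  [the basement: the chlorine cylinder, the oxidiser, the reducing agent | the rooftop: the base flask, the peroxide]
2. Technician goes back to the basement with the base flask.  [the basement: the base flask, the chlorine cylinder, the oxidiser, the reducing agent | the rooftop: the peroxide]
3. Technician goes to the rooftop with the base flask and the oxidiser.  [the basement: the chlorine cylinder, the reducing agent | the rooftop: the base flask, the oxidiser, the peroxide]
4. Technician goes back to the basement with the base flask.  [the basement: the base flask, the chlorine cylinder, the reducing agent | the rooftop: the oxidiser, the peroxide]
5. Technician goes to the rooftop with the base flask and the reducing agent.  [the basement: the chlorine cylinder | the rooftop: the base flask, the oxidiser, the peroxide, the reducing agent]
6. Technician goes back to the basement with the base flask.  [the basement: the base flask, the chlorine cylinder | the rooftop: the oxidiser, the peroxide, the reducing agent]
7. Technician goes to the rooftop with the base flask and the chlorine cylinder.  [the basement: — | the rooftop: the base flask, the chlorine cylinder, the oxidiser, the peroxide, the reducing agent]

7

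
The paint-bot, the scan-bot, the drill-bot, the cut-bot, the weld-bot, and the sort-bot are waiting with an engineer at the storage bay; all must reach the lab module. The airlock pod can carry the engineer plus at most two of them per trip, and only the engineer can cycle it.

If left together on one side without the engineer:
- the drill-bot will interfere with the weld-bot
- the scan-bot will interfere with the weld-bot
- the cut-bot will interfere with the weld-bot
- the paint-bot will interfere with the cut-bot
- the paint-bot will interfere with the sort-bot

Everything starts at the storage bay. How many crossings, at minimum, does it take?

Counting alone: the engineer can take at most 2 across per trip to the lab module, so moving all 6 needs at least 3 loaded trips out, with a return between consecutive ones — at least 5 crossings.
The safety rule pushes this higher. Following every safe sequence of crossings, the most of the 6 that can be at the lab module as the airlock pod arrives there on crossing 5 is 5 — never all 6.
So no plan with fewer than 7 crossings exists, and this one achieves 7:
1. Engineer goes to the lab module with the paint-bot and the weld-bot.  [the storage bay: the cut-bot, the drill-bot, the scan-bot, the sort-bot | the lab module: the paint-bot, the weld-bot]
2. Engineer goes back to the storage bay alone.  [the storage bay: the cut-bot, the drill-bot, the scan-bot, the sort-bot | the lab module: the paint-bot, the weld-bot]
3. Engineer goes to the lab module with the drill-bot and the scan-bot.  [the storage bay: the cut-bot, the sort-bot | the lab module: the drill-bot, the paint-bot, the scan-bot, the weld-bot]
4. Engineer goes back to the storage bay with the weld-bot.  [the storage bay: the cut-bot, the sort-bot, the weld-bot | the lab module: the drill-bot, the paint-bot, the scan-bot]
5. Engineer goes to the lab module with the cut-bot and the sort-bot.  [the storage bay: the weld-bot | the lab module: the cut-bot, the drill-bot, the paint-bot, the scan-bot, the sort-bot]
6. Engineer goes back to the storage bay with the paint-bot.  [the storage bay: the paint-bot, the weld-bot | the lab module: the cut-bot, the drill-bot, the scan-bot, the sort-bot]
7. Engineer goes to the lab module with the paint-bot and the weld-bot.  [the storage bay: — | the lab module: the cut-bot, the drill-bot, the paint-bot, the scan-bot, the sort-bot, the weld-bot]

7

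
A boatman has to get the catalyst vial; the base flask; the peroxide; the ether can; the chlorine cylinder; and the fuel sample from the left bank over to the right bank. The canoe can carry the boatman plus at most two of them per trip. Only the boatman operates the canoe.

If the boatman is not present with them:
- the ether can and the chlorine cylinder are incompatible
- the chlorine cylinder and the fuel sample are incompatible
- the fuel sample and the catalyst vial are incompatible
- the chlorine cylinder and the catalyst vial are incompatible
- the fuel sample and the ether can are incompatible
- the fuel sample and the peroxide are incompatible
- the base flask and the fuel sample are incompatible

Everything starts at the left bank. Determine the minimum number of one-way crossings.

9

Counting alone: the boatman can take at most 2 across per trip to the right bank, so moving all 6 needs at least 3 loaded trips out, with a return between consecutive ones — at least 5 crossings.
The safety rule pushes this higher. Following every safe sequence of crossings, the most of the 6 that can be at the right bank as the canoe arrives there on crossings 5, 7 is 4, 5 respectively — never all 6.
So no plan with fewer than 9 crossings exists, and this one achieves 9:
1. Boatman goes to the right bank with the chlorine cylinder and the fuel sample.  [the left bank: the base flask, the catalyst vial, the ether can, the peroxide | the right bank: the chlorine cylinder, the fuel sample]
2. Boatman goes back to the left bank with the chlorine cylinder.  [the left bank: the base flask, the catalyst vial, the chlorine cylinder, the ether can, the peroxide | the right bank: the fuel sample]
3. Boatman goes to the right bank with the catalyst vial and the ether can.  [the left bank: the base flask, the chlorine cylinder, the peroxide | the right bank: the catalyst vial, the ether can, the fuel sample]
4. Boatman goes back to the left bank with the fuel sample.  [the left bank: the base flask, the chlorine cylinder, the fuel sample, the peroxide | the right bank: the catalyst vial, the ether can]
5. Boatman goes to the right bank with the base flask and the fuel sample.  [the left bank: the chlorine cylinder, the peroxide | the right bank: the base flask, the catalyst vial, the ether can, the fuel sample]
6. Boatman goes back to the left bank with the fuel sample.  [the left bank: the chlorine cylinder, the fuel sample, the peroxide | the right bank: the base flask, the catalyst vial, the ether can]
7. Boatman goes to the right bank with the chlorine cylinder and the peroxide.  [the left bank: the fuel sample | the right bank: the base flask, the catalyst vial, the chlorine cylinder, the ether can, the peroxide]
8. Boatman goes back to the left bank with the chlorine cylinder.  [the left bank: the chlorine cylinder, the fuel sample | the right bank: the base flask, the catalyst vial, the ether can, the peroxide]
9. Boatman goes to the right bank with the chlorine cylinder and the fuel sample.  [the left bank: — | the right bank: the base flask, the catalyst vial, the chlorine cylinder, the ether can, the fuel sample, the peroxide]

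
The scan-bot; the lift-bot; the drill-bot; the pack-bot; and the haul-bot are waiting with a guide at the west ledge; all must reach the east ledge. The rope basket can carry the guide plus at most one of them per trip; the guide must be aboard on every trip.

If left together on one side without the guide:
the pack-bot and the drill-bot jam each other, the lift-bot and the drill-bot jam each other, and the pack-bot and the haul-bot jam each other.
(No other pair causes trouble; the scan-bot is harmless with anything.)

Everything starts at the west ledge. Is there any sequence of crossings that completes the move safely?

Whatever the first load, the items left behind include a forbidden pair without the guide. No opening move is safe, so no plan exists.

No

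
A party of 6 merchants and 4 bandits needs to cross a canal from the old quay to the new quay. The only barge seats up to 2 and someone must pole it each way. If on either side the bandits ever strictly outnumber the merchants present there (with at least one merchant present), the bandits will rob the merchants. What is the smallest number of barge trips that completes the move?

Counting alone: each trip to the new quay takes at most 2 across and each return brings at least 1 back, so after t trips out (and t−1 returns) at most 2t − (t−1) of the 10 are across; that first reaches 10 at t = 9, so at least 17 crossings are needed.
The plan below uses exactly 17 crossings, so it is optimal:
1. 2 bandits → the new quay.  (the old quay: 6M 2B; the new quay: 0M 2B)
2. 1 bandit ← the old quay.  (the old quay: 6M 3B; the new quay: 0M 1B)
3. 2 bandits → the new quay.  (the old quay: 6M 1B; the new quay: 0M 3B)
4. 1 bandit ← the old quay.  (the old quay: 6M 2B; the new quay: 0M 2B)
5. 2 merchants → the new quay.  (the old quay: 4M 2B; the new quay: 2M 2B)
6. 1 bandit ← the old quay.  (the old quay: 4M 3B; the new quay: 2M 1B)
7. 1 merchant and 1 bandit → the new quay.  (the old quay: 3M 2B; the new quay: 3M 2B)
8. 1 bandit ← the old quay.  (the old quay: 3M 3B; the new quay: 3M 1B)
9. 2 bandits → the new quay.  (the old quay: 3M 1B; the new quay: 3M 3B)
10. 1 bandit ← the old quay.  (the old quay: 3M 2B; the new quay: 3M 2B)
11. 1 merchant and 1 bandit → the new quay.  (the old quay: 2M 1B; the new quay: 4M 3B)
12. 1 bandit ← the old quay.  (the old quay: 2M 2B; the new quay: 4M 2B)
13. 2 bandits → the new quay.  (the old quay: 2M 0B; the new quay: 4M 4B)
14. 1 bandit ← the old quay.  (the old quay: 2M 1B; the new quay: 4M 3B)
15. 1 merchant and 1 bandit → the new quay.  (the old quay: 1M 0B; the new quay: 5M 4B)
16. 1 bandit ← the old quay.  (the old quay: 1M 1B; the new quay: 5M 3B)
17. 1 merchant and 1 bandit → the new quay.  (the old quay: 0M 0B; the new quay: 6M 4B)

17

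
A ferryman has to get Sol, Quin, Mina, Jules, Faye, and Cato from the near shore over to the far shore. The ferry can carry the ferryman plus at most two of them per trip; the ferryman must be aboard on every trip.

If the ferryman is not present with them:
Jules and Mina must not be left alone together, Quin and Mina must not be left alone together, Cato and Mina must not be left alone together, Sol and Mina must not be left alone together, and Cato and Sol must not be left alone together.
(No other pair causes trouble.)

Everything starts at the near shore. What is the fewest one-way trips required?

Counting alone: the ferryman can take at most 2 across per trip to the far shore, so moving all 6 needs at least 3 loaded trips out, with a return between consecutive ones — at least 5 crossings.
The safety rule pushes this higher. Following every safe sequence of crossings, the most of the 6 that can be at the far shore as the ferry arrives there on crossings 5, 7 is 4, 5 respectively — never all 6.
So no plan with fewer than 9 crossings exists, and this one achieves 9:
1. Ferryman goes to the far shore with Mina and Sol.
2. Ferryman goes back to the near shore with Sol.
3. Ferryman goes to the far shore with Quin and Sol.
4. Ferryman goes back to the near shore with Mina.
5. Ferryman goes to the far shore with Jules and Mina.
6. Ferryman goes back to the near shore with Mina.
7. Ferryman goes to the far shore with Faye and Mina.
8. Ferryman goes back to the near shore with Mina.
9. Ferryman goes to the far shore with Cato and Mina.

9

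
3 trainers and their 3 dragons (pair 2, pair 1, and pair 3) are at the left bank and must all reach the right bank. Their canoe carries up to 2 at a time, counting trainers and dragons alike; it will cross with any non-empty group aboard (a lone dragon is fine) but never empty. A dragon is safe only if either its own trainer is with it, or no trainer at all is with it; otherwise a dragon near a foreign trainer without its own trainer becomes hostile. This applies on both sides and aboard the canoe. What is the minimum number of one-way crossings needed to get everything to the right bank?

11

Counting alone: each trip to the right bank takes at most 2 across and each return brings at least 1 back, so after t trips out (and t−1 returns) at most 2t − (t−1) of the 6 are across; that first reaches 6 at t = 5, so at least 9 crossings are needed.
The safety rule pushes this higher. Following every safe sequence of crossings, the most of the 6 that can be at the right bank as the canoe arrives there on crossing 9 is 5 — never all 6.
So no plan with fewer than 11 crossings exists, and this one achieves 11:
1. dragon 2 and trainer 2 cross → the right bank.
2. trainer 2 crosses ← the left bank.
3. dragon 1 and dragon 3 cross → the right bank.
4. dragon 2 crosses ← the left bank.
5. trainer 1 and trainer 3 cross → the right bank.
6. dragon 1 and trainer 1 cross ← the left bank.
7. trainer 1 and trainer 2 cross → the right bank.
8. dragon 3 crosses ← the left bank.
9. dragon 1 and dragon 2 cross → the right bank.
10. trainer 3 crosses ← the left bank.
11. dragon 3 and trainer 3 cross → the right bank.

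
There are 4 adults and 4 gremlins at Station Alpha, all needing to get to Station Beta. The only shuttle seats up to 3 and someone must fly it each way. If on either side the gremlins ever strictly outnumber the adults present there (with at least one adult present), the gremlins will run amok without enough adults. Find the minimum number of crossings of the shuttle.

9

Counting alone: each trip to Station Beta takes at most 3 across and each return brings at least 1 back, so after t trips out (and t−1 returns) at most 3t − (t−1) of the 8 are across; that first reaches 8 at t = 4, so at least 7 crossings are needed.
The safety rule pushes this higher. Following every safe sequence of crossings, the most of the 8 that can be at Station Beta as the shuttle arrives there on crossing 7 is 7 — never all 8.
So no plan with fewer than 9 crossings exists, and this one achieves 9:
1. 2 gremlins → Station Beta.  (Station Alpha: 4A 2G; Station Beta: 0A 2G)
2. 1 gremlin ← Station Alpha.  (Station Alpha: 4A 3G; Station Beta: 0A 1G)
3. 3 gremlins → Station Beta.  (Station Alpha: 4A 0G; Station Beta: 0A 4G)
4. 1 gremlin ← Station Alpha.  (Station Alpha: 4A 1G; Station Beta: 0A 3G)
5. 3 adults → Station Beta.  (Station Alpha: 1A 1G; Station Beta: 3A 3G)
6. 1 adult and 1 gremlin ← Station Alpha.  (Station Alpha: 2A 2G; Station Beta: 2A 2G)
7. 2 adults → Station Beta.  (Station Alpha: 0A 2G; Station Beta: 4A 2G)
8. 1 gremlin ← Station Alpha.  (Station Alpha: 0A 3G; Station Beta: 4A 1G)
9. 3 gremlins → Station Beta.  (Station Alpha: 0A 0G; Station Beta: 4A 4G)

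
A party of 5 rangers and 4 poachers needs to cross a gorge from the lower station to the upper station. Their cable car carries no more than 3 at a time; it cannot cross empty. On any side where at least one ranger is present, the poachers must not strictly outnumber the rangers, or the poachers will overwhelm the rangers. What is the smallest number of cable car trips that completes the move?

7

Counting alone: each trip to the upper station takes at most 3 across and each return brings at least 1 back, so after t trips out (and t−1 returns) at most 3t − (t−1) of the 9 are across; that first reaches 9 at t = 4, so at least 7 crossings are needed.
The plan below uses exactly 7 crossings, so it is optimal:
1. 3 poachers → the upper station.  (the lower station: 5R 1P; the upper station: 0R 3P)
2. 1 poacher ← the lower station.  (the lower station: 5R 2P; the upper station: 0R 2P)
3. 3 rangers → the upper station.  (the lower station: 2R 2P; the upper station: 3R 2P)
4. 1 ranger ← the lower station.  (the lower station: 3R 2P; the upper station: 2R 2P)
5. 2 rangers and 1 poacher → the upper station.  (the lower station: 1R 1P; the upper station: 4R 3P)
6. 1 ranger ← the lower station.  (the lower station: 2R 1P; the upper station: 3R 3P)
7. 2 rangers and 1 poacher → the upper station.  (the lower station: 0R 0P; the upper station: 5R 4P)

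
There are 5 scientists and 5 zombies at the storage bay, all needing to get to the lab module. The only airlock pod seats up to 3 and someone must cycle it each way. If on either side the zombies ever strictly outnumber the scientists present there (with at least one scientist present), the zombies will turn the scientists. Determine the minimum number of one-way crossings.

11

Counting alone: each trip to the lab module takes at most 3 across and each return brings at least 1 back, so after t trips out (and t−1 returns) at most 3t − (t−1) of the 10 are across; that first reaches 10 at t = 5, so at least 9 crossings are needed.
The safety rule pushes this higher. Following every safe sequence of crossings, the most of the 10 that can be at the lab module as the airlock pod arrives there on crossing 9 is 9 — never all 10.
So no plan with fewer than 11 crossings exists, and this one achieves 11:
1. 2 zombies → the lab module.  (the storage bay: 5S 3Z; the lab module: 0S 2Z)
2. 1 zombie ← the storage bay.  (the storage bay: 5S 4Z; the lab module: 0S 1Z)
3. 3 zombies → the lab module.  (the storage bay: 5S 1Z; the lab module: 0S 4Z)
4. 1 zombie ← the storage bay.  (the storage bay: 5S 2Z; the lab module: 0S 3Z)
5. 3 scientists → the lab module.  (the storage bay: 2S 2Z; the lab module: 3S 3Z)
6. 1 scientist and 1 zombie ← the storage bay.  (the storage bay: 3S 3Z; the lab module: 2S 2Z)
7. 3 scientists → the lab module.  (the storage bay: 0S 3Z; the lab module: 5S 2Z)
8. 1 zombie ← the storage bay.  (the storage bay: 0S 4Z; the lab module: 5S 1Z)
9. 2 zombies → the lab module.  (the storage bay: 0S 2Z; the lab module: 5S 3Z)
10. 1 zombie ← the storage bay.  (the storage bay: 0S 3Z; the lab module: 5S 2Z)
11. 3 zombies → the lab module.  (the storage bay: 0S 0Z; the lab module: 5S 5Z)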